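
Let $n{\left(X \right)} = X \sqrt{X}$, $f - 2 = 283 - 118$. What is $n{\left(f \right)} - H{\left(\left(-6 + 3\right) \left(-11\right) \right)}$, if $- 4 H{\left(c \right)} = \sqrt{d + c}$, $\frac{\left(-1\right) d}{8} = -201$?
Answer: $167 \sqrt{167} + \frac{\sqrt{1641}}{4} \approx 2168.2$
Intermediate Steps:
$d = 1608$ ($d = \left(-8\right) \left(-201\right) = 1608$)
$f = 167$ ($f = 2 + \left(283 - 118\right) = 2 + 165 = 167$)
$H{\left(c \right)} = - \frac{\sqrt{1608 + c}}{4}$
$n{\left(X \right)} = X^{\frac{3}{2}}$
$n{\left(f \right)} - H{\left(\left(-6 + 3\right) \left(-11\right) \right)} = 167^{\frac{3}{2}} - - \frac{\sqrt{1608 + \left(-6 + 3\right) \left(-11\right)}}{4} = 167 \sqrt{167} - - \frac{\sqrt{1608 - -33}}{4} = 167 \sqrt{167} - - \frac{\sqrt{1608 + 33}}{4} = 167 \sqrt{167} - - \frac{\sqrt{1641}}{4} = 167 \sqrt{167} + \frac{\sqrt{1641}}{4}$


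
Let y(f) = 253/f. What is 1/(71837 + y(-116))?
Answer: 116/8332839 ≈ 1.3921e-5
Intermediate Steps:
1/(71837 + y(-116)) = 1/(71837 + 253/(-116)) = 1/(71837 + 253*(-1/116)) = 1/(71837 - 253/116) = 1/(8332839/116) = 116/8332839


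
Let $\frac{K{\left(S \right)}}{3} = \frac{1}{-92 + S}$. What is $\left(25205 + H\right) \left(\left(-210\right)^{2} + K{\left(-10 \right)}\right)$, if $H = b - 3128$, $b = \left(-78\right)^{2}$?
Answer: $\frac{42224575239}{34} \approx 1.2419 \cdot 10^{9}$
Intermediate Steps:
$b = 6084$
$H = 2956$ ($H = 6084 - 3128 = 2956$)
$K{\left(S \right)} = \frac{3}{-92 + S}$
$\left(25205 + H\right) \left(\left(-210\right)^{2} + K{\left(-10 \right)}\right) = \left(25205 + 2956\right) \left(\left(-210\right)^{2} + \frac{3}{-92 - 10}\right) = 28161 \left(44100 + \frac{3}{-102}\right) = 28161 \left(44100 + 3 \left(- \frac{1}{102}\right)\right) = 28161 \left(44100 - \frac{1}{34}\right) = 28161 \cdot \frac{1499399}{34} = \frac{42224575239}{34}$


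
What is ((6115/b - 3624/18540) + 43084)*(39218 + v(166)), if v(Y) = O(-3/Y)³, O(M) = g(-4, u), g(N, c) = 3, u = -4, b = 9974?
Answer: 5211135953737703/3081966 ≈ 1.6908e+9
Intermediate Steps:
O(M) = 3
v(Y) = 27 (v(Y) = 3³ = 27)
((6115/b - 3624/18540) + 43084)*(39218 + v(166)) = ((6115/9974 - 3624/18540) + 43084)*(39218 + 27) = ((6115*(1/9974) - 3624*1/18540) + 43084)*39245 = ((6115/9974 - 302/1545) + 43084)*39245 = (6435527/15409830 + 43084)*39245 = (663923551247/15409830)*39245 = 5211135953737703/3081966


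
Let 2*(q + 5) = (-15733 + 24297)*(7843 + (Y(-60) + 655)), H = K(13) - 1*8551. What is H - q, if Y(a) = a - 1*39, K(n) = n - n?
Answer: -35973064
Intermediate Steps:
K(n) = 0
Y(a) = -39 + a (Y(a) = a - 39 = -39 + a)
H = -8551 (H = 0 - 1*8551 = 0 - 8551 = -8551)
q = 35964513 (q = -5 + ((-15733 + 24297)*(7843 + ((-39 - 60) + 655)))/2 = -5 + (8564*(7843 + (-99 + 655)))/2 = -5 + (8564*(7843 + 556))/2 = -5 + (8564*8399)/2 = -5 + (1/2)*71929036 = -5 + 35964518 = 35964513)
H - q = -8551 - 1*35964513 = -8551 - 35964513 = -35973064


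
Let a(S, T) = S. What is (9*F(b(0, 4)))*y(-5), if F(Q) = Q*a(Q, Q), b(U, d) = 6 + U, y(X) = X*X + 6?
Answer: 10044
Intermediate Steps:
y(X) = 6 + X² (y(X) = X² + 6 = 6 + X²)
F(Q) = Q² (F(Q) = Q*Q = Q²)
(9*F(b(0, 4)))*y(-5) = (9*(6 + 0)²)*(6 + (-5)²) = (9*6²)*(6 + 25) = (9*36)*31 = 324*31 = 10044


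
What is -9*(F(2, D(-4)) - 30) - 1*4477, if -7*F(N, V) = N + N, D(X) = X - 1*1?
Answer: -29413/7 ≈ -4201.9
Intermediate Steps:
D(X) = -1 + X (D(X) = X - 1 = -1 + X)
F(N, V) = -2*N/7 (F(N, V) = -(N + N)/7 = -2*N/7)
-9*(F(2, D(-4)) - 30) - 1*4477 = -9*(-2/7*2 - 30) - 1*4477 = -9*(-4/7 - 30) - 4477 = -9*(-214/7) - 4477 = 1926/7 - 4477 = -29413/7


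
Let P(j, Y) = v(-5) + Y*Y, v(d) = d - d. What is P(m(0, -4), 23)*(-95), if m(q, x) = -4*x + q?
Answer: -50255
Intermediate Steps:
v(d) = 0
m(q, x) = q - 4*x
P(j, Y) = Y**2 (P(j, Y) = 0 + Y*Y = 0 + Y**2 = Y**2)
P(m(0, -4), 23)*(-95) = 23**2*(-95) = 529*(-95) = -50255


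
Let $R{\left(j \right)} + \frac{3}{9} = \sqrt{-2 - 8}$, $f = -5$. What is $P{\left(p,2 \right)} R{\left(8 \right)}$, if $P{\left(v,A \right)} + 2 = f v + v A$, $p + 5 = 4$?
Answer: $- \frac{1}{3} + i \sqrt{10} \approx -0.33333 + 3.1623 i$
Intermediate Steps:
$p = -1$ ($p = -5 + 4 = -1$)
$P{\left(v,A \right)} = -2 - 5 v + A v$ ($P{\left(v,A \right)} = -2 + \left(- 5 v + v A\right) = -2 + \left(- 5 v + A v\right) = -2 - 5 v + A v$)
$R{\left(j \right)} = - \frac{1}{3} + i \sqrt{10}$ ($R{\left(j \right)} = - \frac{1}{3} + \sqrt{-2 - 8} = - \frac{1}{3} + \sqrt{-10} = - \frac{1}{3} + i \sqrt{10}$)
$P{\left(p,2 \right)} R{\left(8 \right)} = \left(-2 - -5 + 2 \left(-1\right)\right) \left(- \frac{1}{3} + i \sqrt{10}\right) = \left(-2 + 5 - 2\right) \left(- \frac{1}{3} + i \sqrt{10}\right) = 1 \left(- \frac{1}{3} + i \sqrt{10}\right) = - \frac{1}{3} + i \sqrt{10}$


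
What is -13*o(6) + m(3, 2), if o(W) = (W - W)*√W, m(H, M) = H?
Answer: 3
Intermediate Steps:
o(W) = 0 (o(W) = 0*√W = 0)
-13*o(6) + m(3, 2) = -13*0 + 3 = 0 + 3 = 3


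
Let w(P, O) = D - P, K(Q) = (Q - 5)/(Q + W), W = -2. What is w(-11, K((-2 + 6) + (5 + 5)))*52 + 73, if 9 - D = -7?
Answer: 1477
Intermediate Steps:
D = 16 (D = 9 - 1*(-7) = 9 + 7 = 16)
K(Q) = (-5 + Q)/(-2 + Q) (K(Q) = (Q - 5)/(Q - 2) = (-5 + Q)/(-2 + Q))
w(P, O) = 16 - P
w(-11, K((-2 + 6) + (5 + 5)))*52 + 73 = (16 - 1*(-11))*52 + 73 = (16 + 11)*52 + 73 = 27*52 + 73 = 1404 + 73 = 1477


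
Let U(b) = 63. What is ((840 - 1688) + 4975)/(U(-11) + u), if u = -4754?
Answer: -4127/4691 ≈ -0.87977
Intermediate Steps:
((840 - 1688) + 4975)/(U(-11) + u) = ((840 - 1688) + 4975)/(63 - 4754) = (-848 + 4975)/(-4691) = 4127*(-1/4691) = -4127/4691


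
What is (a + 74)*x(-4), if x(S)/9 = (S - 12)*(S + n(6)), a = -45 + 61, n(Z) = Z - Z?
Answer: 51840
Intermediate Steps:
n(Z) = 0
a = 16
x(S) = 9*S*(-12 + S) (x(S) = 9*((S - 12)*(S + 0)) = 9*((-12 + S)*S) = 9*(S*(-12 + S)) = 9*S*(-12 + S))
(a + 74)*x(-4) = (16 + 74)*(9*(-4)*(-12 - 4)) = 90*(9*(-4)*(-16)) = 90*576 = 51840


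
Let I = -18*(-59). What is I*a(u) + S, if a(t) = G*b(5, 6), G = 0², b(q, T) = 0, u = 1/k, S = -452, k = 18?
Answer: -452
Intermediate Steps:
u = 1/18 ≈ 0.055556
G = 0
I = 1062
a(t) = 0 (a(t) = 0*0 = 0)
I*a(u) + S = 1062*0 - 452 = 0 - 452 = -452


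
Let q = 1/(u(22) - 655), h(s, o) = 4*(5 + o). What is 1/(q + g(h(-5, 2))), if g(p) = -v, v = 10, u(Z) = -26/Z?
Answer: -7218/72191 ≈ -0.099985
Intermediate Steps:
h(s, o) = 20 + 4*o
q = -11/7218 (q = 1/(-26/22 - 655) = 1/(-26*1/22 - 655) = 1/(-13/11 - 655) = 1/(-7218/11) = -11/7218 ≈ -0.0015240)
g(p) = -10 (g(p) = -1*10 = -10)
1/(q + g(h(-5, 2))) = 1/(-11/7218 - 10) = 1/(-72191/7218) = -7218/72191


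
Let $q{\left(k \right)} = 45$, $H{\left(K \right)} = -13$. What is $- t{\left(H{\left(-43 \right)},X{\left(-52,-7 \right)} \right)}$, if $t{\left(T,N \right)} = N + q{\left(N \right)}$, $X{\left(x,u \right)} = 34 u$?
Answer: $193$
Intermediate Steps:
$t{\left(T,N \right)} = 45 + N$ ($t{\left(T,N \right)} = N + 45 = 45 + N$)
$- t{\left(H{\left(-43 \right)},X{\left(-52,-7 \right)} \right)} = - (45 + 34 \left(-7\right)) = - (45 - 238) = \left(-1\right) \left(-193\right) = 193$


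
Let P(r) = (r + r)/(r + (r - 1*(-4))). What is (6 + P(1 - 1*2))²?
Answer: 25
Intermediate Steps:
P(r) = 2*r/(4 + 2*r) (P(r) = (2*r)/(r + (r + 4)) = (2*r)/(r + (4 + r)) = (2*r)/(4 + 2*r) = 2*r/(4 + 2*r))
(6 + P(1 - 1*2))² = (6 + (1 - 1*2)/(2 + (1 - 1*2)))² = (6 + (1 - 2)/(2 + (1 - 2)))² = (6 - 1/(2 - 1))² = (6 - 1/1)² = (6 - 1*1)² = (6 - 1)² = 5² = 25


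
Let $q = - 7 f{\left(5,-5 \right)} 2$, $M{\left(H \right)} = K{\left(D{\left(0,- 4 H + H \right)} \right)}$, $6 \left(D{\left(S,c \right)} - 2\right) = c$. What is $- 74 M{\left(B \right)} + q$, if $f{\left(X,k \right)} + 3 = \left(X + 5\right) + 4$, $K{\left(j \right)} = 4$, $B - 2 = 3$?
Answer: $-450$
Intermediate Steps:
$B = 5$ ($B = 2 + 3 = 5$)
$D{\left(S,c \right)} = 2 + \frac{c}{6}$
$f{\left(X,k \right)} = 6 + X$ ($f{\left(X,k \right)} = -3 + \left(\left(X + 5\right) + 4\right) = -3 + \left(\left(5 + X\right) + 4\right) = -3 + \left(9 + X\right) = 6 + X$)
$M{\left(H \right)} = 4$
$q = -154$ ($q = - 7 \left(6 + 5\right) 2 = \left(-7\right) 11 \cdot 2 = \left(-77\right) 2 = -154$)
$- 74 M{\left(B \right)} + q = \left(-74\right) 4 - 154 = -296 - 154 = -450$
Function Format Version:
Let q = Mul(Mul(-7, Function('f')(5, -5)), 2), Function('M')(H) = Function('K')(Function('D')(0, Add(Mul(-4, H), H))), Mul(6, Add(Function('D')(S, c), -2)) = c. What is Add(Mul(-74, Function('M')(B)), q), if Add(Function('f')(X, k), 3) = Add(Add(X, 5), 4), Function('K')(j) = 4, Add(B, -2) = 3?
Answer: -450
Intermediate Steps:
B = 5 (B = Add(2, 3) = 5)
Function('D')(S, c) = Add(2, Mul(Rational(1, 6), c))
Function('f')(X, k) = Add(6, X) (Function('f')(X, k) = Add(-3, Add(Add(X, 5), 4)) = Add(-3, Add(Add(5, X), 4)) = Add(-3, Add(9, X)) = Add(6, X))
Function('M')(H) = 4
q = -154 (q = Mul(Mul(-7, Add(6, 5)), 2) = Mul(Mul(-7, 11), 2) = Mul(-77, 2) = -154)
Add(Mul(-74, Function('M')(B)), q) = Add(Mul(-74, 4), -154) = Add(-296, -154) = -450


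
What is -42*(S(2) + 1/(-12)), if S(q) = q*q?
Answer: -329/2 ≈ -164.50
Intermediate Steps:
S(q) = q**2
-42*(S(2) + 1/(-12)) = -42*(2**2 + 1/(-12)) = -42*(4 - 1/12) = -42*47/12 = -329/2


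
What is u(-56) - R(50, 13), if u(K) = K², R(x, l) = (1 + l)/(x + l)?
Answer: 28222/9 ≈ 3135.8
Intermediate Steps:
R(x, l) = (1 + l)/(l + x)
u(-56) - R(50, 13) = (-56)² - (1 + 13)/(13 + 50) = 3136 - 14/63 = 3136 - 1*2/9 = 3136 - 2/9 = 28222/9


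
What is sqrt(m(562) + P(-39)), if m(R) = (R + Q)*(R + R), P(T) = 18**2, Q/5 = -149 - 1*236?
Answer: 2*I*sqrt(382922) ≈ 1237.6*I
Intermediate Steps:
Q = -1925 (Q = 5*(-149 - 1*236) = 5*(-149 - 236) = 5*(-385) = -1925)
P(T) = 324
m(R) = 2*R*(-1925 + R) (m(R) = (R - 1925)*(R + R) = (-1925 + R)*(2*R) = 2*R*(-1925 + R))
sqrt(m(562) + P(-39)) = sqrt(2*562*(-1925 + 562) + 324) = sqrt(2*562*(-1363) + 324) = sqrt(-1532012 + 324) = sqrt(-1531688) = 2*I*sqrt(382922)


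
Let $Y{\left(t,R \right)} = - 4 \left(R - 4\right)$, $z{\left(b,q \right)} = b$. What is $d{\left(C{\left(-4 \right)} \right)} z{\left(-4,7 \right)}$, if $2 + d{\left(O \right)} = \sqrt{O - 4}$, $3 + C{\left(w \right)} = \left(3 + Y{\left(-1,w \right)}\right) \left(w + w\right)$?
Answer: $8 - 4 i \sqrt{287} \approx 8.0 - 67.764 i$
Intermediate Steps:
$Y{\left(t,R \right)} = 16 - 4 R$ ($Y{\left(t,R \right)} = - 4 \left(-4 + R\right) = 16 - 4 R$)
$C{\left(w \right)} = -3 + 2 w \left(19 - 4 w\right)$ ($C{\left(w \right)} = -3 + \left(3 - \left(-16 + 4 w\right)\right) \left(w + w\right) = -3 + \left(19 - 4 w\right) 2 w = -3 + 2 w \left(19 - 4 w\right)$)
$d{\left(O \right)} = -2 + \sqrt{-4 + O}$ ($d{\left(O \right)} = -2 + \sqrt{O - 4} = -2 + \sqrt{-4 + O}$)
$d{\left(C{\left(-4 \right)} \right)} z{\left(-4,7 \right)} = \left(-2 + \sqrt{-4 - \left(155 + 128\right)}\right) \left(-4\right) = \left(-2 + \sqrt{-4 - 283}\right) \left(-4\right) = \left(-2 + \sqrt{-287}\right) \left(-4\right) = \left(-2 + i \sqrt{287}\right) \left(-4\right) = 8 - 4 i \sqrt{287}$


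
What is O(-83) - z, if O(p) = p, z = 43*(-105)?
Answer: 4432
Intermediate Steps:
z = -4515
O(-83) - z = -83 - 1*(-4515) = -83 + 4515 = 4432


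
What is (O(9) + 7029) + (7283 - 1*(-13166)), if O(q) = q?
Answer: 27487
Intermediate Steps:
(O(9) + 7029) + (7283 - 1*(-13166)) = (9 + 7029) + (7283 - 1*(-13166)) = 7038 + (7283 + 13166) = 7038 + 20449 = 27487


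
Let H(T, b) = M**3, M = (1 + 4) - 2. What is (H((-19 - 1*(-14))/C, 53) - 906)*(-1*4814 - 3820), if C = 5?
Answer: 7589286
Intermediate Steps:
M = 3 (M = 5 - 2 = 3)
H(T, b) = 27 (H(T, b) = 3**3 = 27)
(H((-19 - 1*(-14))/C, 53) - 906)*(-1*4814 - 3820) = (27 - 906)*(-1*4814 - 3820) = -879*(-4814 - 3820) = -879*(-8634) = 7589286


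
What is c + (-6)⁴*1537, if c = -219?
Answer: 1991733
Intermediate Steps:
c + (-6)⁴*1537 = -219 + (-6)⁴*1537 = -219 + 1296*1537 = -219 + 1991952 = 1991733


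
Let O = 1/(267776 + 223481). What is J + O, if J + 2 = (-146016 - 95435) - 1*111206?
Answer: -173246202362/491257 ≈ -3.5266e+5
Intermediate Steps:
J = -352659 (J = -2 + ((-146016 - 95435) - 1*111206) = -2 + (-241451 - 111206) = -2 - 352657 = -352659)
O = 1/491257 ≈ 2.0356e-6
J + O = -352659 + 1/491257 = -173246202362/491257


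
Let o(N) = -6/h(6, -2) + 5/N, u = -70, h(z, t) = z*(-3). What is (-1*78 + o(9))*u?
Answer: 48580/9 ≈ 5397.8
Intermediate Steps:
h(z, t) = -3*z
o(N) = ⅓ + 5/N (o(N) = -6/((-3*6)) + 5/N = -6/(-18) + 5/N = -6*(-1/18) + 5/N = ⅓ + 5/N)
(-1*78 + o(9))*u = (-1*78 + (⅓)*(15 + 9)/9)*(-70) = (-78 + (⅓)*(⅑)*24)*(-70) = (-78 + 8/9)*(-70) = -694/9*(-70) = 48580/9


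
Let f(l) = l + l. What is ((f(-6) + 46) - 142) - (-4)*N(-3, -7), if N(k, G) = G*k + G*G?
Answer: 172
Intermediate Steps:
N(k, G) = G² + G*k (N(k, G) = G*k + G² = G² + G*k)
f(l) = 2*l
((f(-6) + 46) - 142) - (-4)*N(-3, -7) = ((2*(-6) + 46) - 142) - (-4)*(-7*(-7 - 3)) = ((-12 + 46) - 142) - (-4)*(-7*(-10)) = (34 - 142) - (-4)*70 = -108 - 1*(-280) = -108 + 280 = 172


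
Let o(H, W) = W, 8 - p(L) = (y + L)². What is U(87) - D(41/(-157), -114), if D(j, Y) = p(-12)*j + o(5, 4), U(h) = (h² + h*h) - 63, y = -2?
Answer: 2358439/157 ≈ 15022.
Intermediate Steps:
p(L) = 8 - (-2 + L)²
U(h) = -63 + 2*h² (U(h) = (h² + h²) - 63 = 2*h² - 63 = -63 + 2*h²)
D(j, Y) = 4 - 188*j (D(j, Y) = (8 - (-2 - 12)²)*j + 4 = (8 - 1*(-14)²)*j + 4 = (8 - 1*196)*j + 4 = (8 - 196)*j + 4 = -188*j + 4 = 4 - 188*j)
U(87) - D(41/(-157), -114) = (-63 + 2*87²) - (4 - 7708/(-157)) = (-63 + 2*7569) - (4 - 7708*(-1)/157) = (-63 + 15138) - (4 - 188*(-41/157)) = 15075 - (4 + 7708/157) = 15075 - 1*8336/157 = 15075 - 8336/157 = 2358439/157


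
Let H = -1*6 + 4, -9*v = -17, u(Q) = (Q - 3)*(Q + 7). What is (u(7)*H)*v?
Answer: -1904/9 ≈ -211.56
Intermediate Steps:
u(Q) = (-3 + Q)*(7 + Q)
v = 17/9 (v = -⅑*(-17) = 17/9 ≈ 1.8889)
H = -2 (H = -6 + 4 = -2)
(u(7)*H)*v = ((-21 + 7² + 4*7)*(-2))*(17/9) = ((-21 + 49 + 28)*(-2))*(17/9) = (56*(-2))*(17/9) = -112*17/9 = -1904/9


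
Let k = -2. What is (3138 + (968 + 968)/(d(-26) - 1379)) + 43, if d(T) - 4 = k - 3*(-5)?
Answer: 2165293/681 ≈ 3179.6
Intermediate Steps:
d(T) = 17 (d(T) = 4 + (-2 - 3*(-5)) = 4 + (-2 + 15) = 4 + 13 = 17)
(3138 + (968 + 968)/(d(-26) - 1379)) + 43 = (3138 + (968 + 968)/(17 - 1379)) + 43 = (3138 + 1936/(-1362)) + 43 = (3138 + 1936*(-1/1362)) + 43 = (3138 - 968/681) + 43 = 2136010/681 + 43 = 2165293/681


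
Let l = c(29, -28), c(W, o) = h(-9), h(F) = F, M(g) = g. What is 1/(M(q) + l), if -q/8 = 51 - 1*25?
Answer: -1/217 ≈ -0.0046083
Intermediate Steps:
q = -208 (q = -8*(51 - 1*25) = -8*(51 - 25) = -8*26 = -208)
c(W, o) = -9
l = -9
1/(M(q) + l) = 1/(-208 - 9) = 1/(-217) = -1/217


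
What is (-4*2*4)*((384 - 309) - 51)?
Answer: -768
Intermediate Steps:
(-4*2*4)*((384 - 309) - 51) = (-8*4)*(75 - 51) = -32*24 = -768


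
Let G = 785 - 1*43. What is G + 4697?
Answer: 5439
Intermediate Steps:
G = 742 (G = 785 - 43 = 742)
G + 4697 = 742 + 4697 = 5439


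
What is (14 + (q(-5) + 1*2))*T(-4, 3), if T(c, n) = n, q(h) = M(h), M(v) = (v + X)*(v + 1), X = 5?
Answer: 48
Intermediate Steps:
M(v) = (1 + v)*(5 + v) (M(v) = (v + 5)*(v + 1) = (5 + v)*(1 + v) = (1 + v)*(5 + v))
q(h) = 5 + h**2 + 6*h
(14 + (q(-5) + 1*2))*T(-4, 3) = (14 + ((5 + (-5)**2 + 6*(-5)) + 1*2))*3 = (14 + ((5 + 25 - 30) + 2))*3 = (14 + (0 + 2))*3 = (14 + 2)*3 = 16*3 = 48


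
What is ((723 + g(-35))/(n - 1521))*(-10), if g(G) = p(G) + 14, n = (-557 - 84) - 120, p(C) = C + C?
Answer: 3335/1141 ≈ 2.9229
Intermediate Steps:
p(C) = 2*C
n = -761 (n = -641 - 120 = -761)
g(G) = 14 + 2*G (g(G) = 2*G + 14 = 14 + 2*G)
((723 + g(-35))/(n - 1521))*(-10) = ((723 + (14 + 2*(-35)))/(-761 - 1521))*(-10) = ((723 + (14 - 70))/(-2282))*(-10) = ((723 - 56)*(-1/2282))*(-10) = (667*(-1/2282))*(-10) = -667/2282*(-10) = 3335/1141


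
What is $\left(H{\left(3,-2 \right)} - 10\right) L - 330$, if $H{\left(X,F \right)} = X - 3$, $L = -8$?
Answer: $-250$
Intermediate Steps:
$H{\left(X,F \right)} = -3 + X$
$\left(H{\left(3,-2 \right)} - 10\right) L - 330 = \left(\left(-3 + 3\right) - 10\right) \left(-8\right) - 330 = \left(0 - 10\right) \left(-8\right) - 330 = \left(-10\right) \left(-8\right) - 330 = 80 - 330 = -250$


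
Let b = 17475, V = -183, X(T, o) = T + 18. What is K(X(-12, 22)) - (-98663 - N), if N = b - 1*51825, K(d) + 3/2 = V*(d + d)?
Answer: 124231/2 ≈ 62116.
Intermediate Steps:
X(T, o) = 18 + T
K(d) = -3/2 - 366*d (K(d) = -3/2 - 183*(d + d) = -3/2 - 366*d)
N = -34350 (N = 17475 - 1*51825 = 17475 - 51825 = -34350)
K(X(-12, 22)) - (-98663 - N) = (-3/2 - 366*(18 - 12)) - (-98663 - 1*(-34350)) = (-3/2 - 366*6) - (-98663 + 34350) = (-3/2 - 2196) - 1*(-64313) = -4395/2 + 64313 = 124231/2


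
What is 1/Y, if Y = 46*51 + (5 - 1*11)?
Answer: 1/2340 ≈ 0.00042735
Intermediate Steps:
Y = 2340 (Y = 2346 + (5 - 11) = 2346 - 6 = 2340)
1/Y = 1/2340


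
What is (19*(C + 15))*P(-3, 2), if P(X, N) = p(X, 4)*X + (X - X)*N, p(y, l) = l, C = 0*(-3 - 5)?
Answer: -3420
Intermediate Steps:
C = 0 (C = 0*(-8) = 0)
P(X, N) = 4*X (P(X, N) = 4*X + (X - X)*N = 4*X + 0*N = 4*X + 0 = 4*X)
(19*(C + 15))*P(-3, 2) = (19*(0 + 15))*(4*(-3)) = (19*15)*(-12) = 285*(-12) = -3420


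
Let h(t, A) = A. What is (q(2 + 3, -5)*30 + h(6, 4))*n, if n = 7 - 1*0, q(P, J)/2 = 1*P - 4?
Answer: 448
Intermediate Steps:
q(P, J) = -8 + 2*P (q(P, J) = 2*(1*P - 4) = 2*(P - 4) = 2*(-4 + P) = -8 + 2*P)
n = 7 (n = 7 + 0 = 7)
(q(2 + 3, -5)*30 + h(6, 4))*n = ((-8 + 2*(2 + 3))*30 + 4)*7 = ((-8 + 2*5)*30 + 4)*7 = ((-8 + 10)*30 + 4)*7 = (2*30 + 4)*7 = (60 + 4)*7 = 64*7 = 448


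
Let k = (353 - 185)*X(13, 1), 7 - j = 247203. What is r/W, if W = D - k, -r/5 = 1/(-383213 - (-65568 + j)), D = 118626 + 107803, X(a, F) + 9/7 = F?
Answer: 5/15955078173 ≈ 3.1338e-10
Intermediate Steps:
j = -247196 (j = 7 - 1*247203 = 7 - 247203 = -247196)
X(a, F) = -9/7 + F
k = -48 (k = (353 - 185)*(-9/7 + 1) = 168*(-2/7) = -48)
D = 226429
r = 5/70449 (r = -5/(-383213 - (-65568 - 247196)) = -5/(-383213 - 1*(-312764)) = -5/(-383213 + 312764) = -5/(-70449) = -5*(-1/70449) = 5/70449 ≈ 7.0973e-5)
W = 226477 (W = 226429 - 1*(-48) = 226429 + 48 = 226477)
r/W = (5/70449)/226477 = (5/70449)*(1/226477) = 5/15955078173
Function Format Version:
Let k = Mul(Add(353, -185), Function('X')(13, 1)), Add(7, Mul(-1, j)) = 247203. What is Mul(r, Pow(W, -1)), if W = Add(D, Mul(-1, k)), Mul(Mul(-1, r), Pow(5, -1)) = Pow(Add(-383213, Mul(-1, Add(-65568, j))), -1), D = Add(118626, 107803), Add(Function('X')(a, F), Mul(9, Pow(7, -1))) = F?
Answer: Rational(5, 15955078173) ≈ 3.1338e-10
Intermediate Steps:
j = -247196 (j = Add(7, Mul(-1, 247203)) = Add(7, -247203) = -247196)
Function('X')(a, F) = Add(Rational(-9, 7), F)
k = -48 (k = Mul(Add(353, -185), Add(Rational(-9, 7), 1)) = Mul(168, Rational(-2, 7)) = -48)
D = 226429
r = Rational(5, 70449) (r = Mul(-5, Pow(Add(-383213, Mul(-1, Add(-65568, -247196))), -1)) = Mul(-5, Pow(Add(-383213, Mul(-1, -312764)), -1)) = Mul(-5, Pow(Add(-383213, 312764), -1)) = Mul(-5, Pow(-70449, -1)) = Mul(-5, Rational(-1, 70449)) = Rational(5, 70449) ≈ 7.0973e-5)
W = 226477 (W = Add(226429, Mul(-1, -48)) = Add(226429, 48) = 226477)
Mul(r, Pow(W, -1)) = Mul(Rational(5, 70449), Pow(226477, -1)) = Mul(Rational(5, 70449), Rational(1, 226477)) = Rational(5, 15955078173)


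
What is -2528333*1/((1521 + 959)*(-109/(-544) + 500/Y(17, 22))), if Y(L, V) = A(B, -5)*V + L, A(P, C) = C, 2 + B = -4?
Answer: 257889966/1309315 ≈ 196.97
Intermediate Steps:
B = -6 (B = -2 - 4 = -6)
Y(L, V) = L - 5*V (Y(L, V) = -5*V + L = L - 5*V)
-2528333*1/((1521 + 959)*(-109/(-544) + 500/Y(17, 22))) = -2528333*1/((1521 + 959)*(-109/(-544) + 500/(17 - 5*22))) = -2528333*1/(2480*(-109*(-1/544) + 500/(17 - 110))) = -2528333*1/(2480*(109/544 + 500/(-93))) = -2528333*1/(2480*(109/544 + 500*(-1/93))) = -2528333*1/(2480*(109/544 - 500/93)) = -2528333/(2480*(-261863/50592)) = -2528333/(-1309315/102) = -2528333*(-102/1309315) = 257889966/1309315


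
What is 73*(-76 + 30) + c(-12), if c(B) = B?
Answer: -3370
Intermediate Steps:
73*(-76 + 30) + c(-12) = 73*(-76 + 30) - 12 = 73*(-46) - 12 = -3358 - 12 = -3370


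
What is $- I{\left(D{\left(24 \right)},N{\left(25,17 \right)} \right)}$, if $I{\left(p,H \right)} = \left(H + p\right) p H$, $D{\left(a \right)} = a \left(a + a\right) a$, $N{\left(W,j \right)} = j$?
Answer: $-13002992640$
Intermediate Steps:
$D{\left(a \right)} = 2 a^{3}$ ($D{\left(a \right)} = a 2 a a = 2 a^{2} a = 2 a^{3}$)
$I{\left(p,H \right)} = H p \left(H + p\right)$ ($I{\left(p,H \right)} = p \left(H + p\right) H = H p \left(H + p\right)$)
$- I{\left(D{\left(24 \right)},N{\left(25,17 \right)} \right)} = - 17 \cdot 2 \cdot 24^{3} \left(17 + 2 \cdot 24^{3}\right) = - 17 \cdot 2 \cdot 13824 \left(17 + 2 \cdot 13824\right) = - 17 \cdot 27648 \left(17 + 27648\right) = - 17 \cdot 27648 \cdot 27665 = \left(-1\right) 13002992640 = -13002992640$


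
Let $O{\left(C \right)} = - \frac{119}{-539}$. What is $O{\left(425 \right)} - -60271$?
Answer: $\frac{4640884}{77} \approx 60271.0$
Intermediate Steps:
$O{\left(C \right)} = \frac{17}{77}$ ($O{\left(C \right)} = \left(-119\right) \left(- \frac{1}{539}\right) = \frac{17}{77}$)
$O{\left(425 \right)} - -60271 = \frac{17}{77} - -60271 = \frac{17}{77} + 60271 = \frac{4640884}{77}$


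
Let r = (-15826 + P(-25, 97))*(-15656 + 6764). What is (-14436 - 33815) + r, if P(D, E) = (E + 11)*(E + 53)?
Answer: -3373859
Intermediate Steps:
P(D, E) = (11 + E)*(53 + E)
r = -3325608 (r = (-15826 + (583 + 97**2 + 64*97))*(-15656 + 6764) = (-15826 + (583 + 9409 + 6208))*(-8892) = (-15826 + 16200)*(-8892) = 374*(-8892) = -3325608)
(-14436 - 33815) + r = (-14436 - 33815) - 3325608 = -48251 - 3325608 = -3373859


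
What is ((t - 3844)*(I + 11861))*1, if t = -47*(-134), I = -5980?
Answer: 14431974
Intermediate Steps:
t = 6298
((t - 3844)*(I + 11861))*1 = ((6298 - 3844)*(-5980 + 11861))*1 = (2454*5881)*1 = 14431974*1 = 14431974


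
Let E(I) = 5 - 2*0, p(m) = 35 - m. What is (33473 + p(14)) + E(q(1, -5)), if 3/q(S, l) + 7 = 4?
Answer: 33499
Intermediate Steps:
q(S, l) = -1 (q(S, l) = 3/(-7 + 4) = 3/(-3) = 3*(-⅓) = -1)
E(I) = 5 (E(I) = 5 + 0 = 5)
(33473 + p(14)) + E(q(1, -5)) = (33473 + (35 - 1*14)) + 5 = (33473 + (35 - 14)) + 5 = (33473 + 21) + 5 = 33494 + 5 = 33499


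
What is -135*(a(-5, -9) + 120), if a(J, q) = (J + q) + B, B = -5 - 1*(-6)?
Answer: -14445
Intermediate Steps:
B = 1 (B = -5 + 6 = 1)
a(J, q) = 1 + J + q (a(J, q) = (J + q) + 1 = 1 + J + q)
-135*(a(-5, -9) + 120) = -135*((1 - 5 - 9) + 120) = -135*(-13 + 120) = -135*107 = -14445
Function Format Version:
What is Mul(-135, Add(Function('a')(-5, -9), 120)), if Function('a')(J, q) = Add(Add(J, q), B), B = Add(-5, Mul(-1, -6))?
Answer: -14445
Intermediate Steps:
B = 1 (B = Add(-5, 6) = 1)
Function('a')(J, q) = Add(1, J, q) (Function('a')(J, q) = Add(Add(J, q), 1) = Add(1, J, q))
Mul(-135, Add(Function('a')(-5, -9), 120)) = Mul(-135, Add(Add(1, -5, -9), 120)) = Mul(-135, Add(-13, 120)) = Mul(-135, 107) = -14445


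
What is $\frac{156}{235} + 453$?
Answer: $\frac{106611}{235} \approx 453.66$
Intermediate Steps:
$\frac{156}{235} + 453 = \frac{106611}{235}$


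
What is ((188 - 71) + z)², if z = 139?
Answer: 65536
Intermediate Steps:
((188 - 71) + z)² = ((188 - 71) + 139)² = (117 + 139)² = 256² = 65536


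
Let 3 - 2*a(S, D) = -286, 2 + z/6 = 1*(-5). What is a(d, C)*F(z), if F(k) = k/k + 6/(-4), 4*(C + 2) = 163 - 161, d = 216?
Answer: -289/4 ≈ -72.250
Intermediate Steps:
C = -3/2 (C = -2 + (163 - 161)/4 = -2 + (¼)*2 = -2 + ½ = -3/2 ≈ -1.5000)
z = -42 (z = -12 + 6*(1*(-5)) = -12 + 6*(-5) = -12 - 30 = -42)
F(k) = -½ (F(k) = 1 + 6*(-¼) = 1 - 3/2 = -½)
a(S, D) = 289/2 (a(S, D) = 3/2 - ½*(-286) = 3/2 + 143 = 289/2)
a(d, C)*F(z) = (289/2)*(-½) = -289/4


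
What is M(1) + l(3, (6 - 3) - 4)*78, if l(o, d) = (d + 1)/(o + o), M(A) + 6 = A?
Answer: -5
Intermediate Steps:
M(A) = -6 + A
l(o, d) = (1 + d)/(2*o) (l(o, d) = (1 + d)/((2*o)) = (1 + d)*(1/(2*o)) = (1 + d)/(2*o))
M(1) + l(3, (6 - 3) - 4)*78 = (-6 + 1) + ((½)*(1 + ((6 - 3) - 4))/3)*78 = -5 + ((½)*(⅓)*(1 + (3 - 4)))*78 = -5 + ((½)*(⅓)*(1 - 1))*78 = -5 + ((½)*(⅓)*0)*78 = -5 + 0*78 = -5 + 0 = -5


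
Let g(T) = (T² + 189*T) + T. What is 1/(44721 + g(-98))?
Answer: 1/35705 ≈ 2.8007e-5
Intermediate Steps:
g(T) = T² + 190*T
1/(44721 + g(-98)) = 1/(44721 - 98*(190 - 98)) = 1/(44721 - 98*92) = 1/(44721 - 9016) = 1/35705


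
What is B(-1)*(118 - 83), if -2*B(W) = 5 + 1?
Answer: -105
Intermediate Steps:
B(W) = -3 (B(W) = -(5 + 1)/2 = -1/2*6 = -3)
B(-1)*(118 - 83) = -3*(118 - 83) = -3*35 = -105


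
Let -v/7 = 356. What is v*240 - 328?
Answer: -598408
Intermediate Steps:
v = -2492 (v = -7*356 = -2492)
v*240 - 328 = -2492*240 - 328 = -598080 - 328 = -598408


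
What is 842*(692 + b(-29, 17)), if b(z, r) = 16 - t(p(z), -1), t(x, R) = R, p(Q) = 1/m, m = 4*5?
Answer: 596978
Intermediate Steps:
m = 20
p(Q) = 1/20
b(z, r) = 17 (b(z, r) = 16 - 1*(-1) = 16 + 1 = 17)
842*(692 + b(-29, 17)) = 842*(692 + 17) = 842*709 = 596978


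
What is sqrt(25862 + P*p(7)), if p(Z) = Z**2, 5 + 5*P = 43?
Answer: 2*sqrt(163965)/5 ≈ 161.97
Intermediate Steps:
P = 38/5 (P = -1 + (1/5)*43 = -1 + 43/5 = 38/5 ≈ 7.6000)
sqrt(25862 + P*p(7)) = sqrt(25862 + (38/5)*7**2) = sqrt(25862 + (38/5)*49) = sqrt(25862 + 1862/5) = sqrt(131172/5) = 2*sqrt(163965)/5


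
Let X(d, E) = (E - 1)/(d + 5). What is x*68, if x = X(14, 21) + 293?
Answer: 379916/19 ≈ 19996.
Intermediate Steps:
X(d, E) = (-1 + E)/(5 + d)
x = 5587/19 (x = (-1 + 21)/(5 + 14) + 293 = 20/19 + 293 = 5587/19 ≈ 294.05)
x*68 = (5587/19)*68 = 379916/19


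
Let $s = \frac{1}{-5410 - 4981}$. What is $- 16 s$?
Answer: $\frac{16}{10391} \approx 0.0015398$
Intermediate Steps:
$s = - \frac{1}{10391}$ ($s = \frac{1}{-10391} = - \frac{1}{10391} \approx -9.6237 \cdot 10^{-5}$)
$- 16 s = \left(-16\right) \left(- \frac{1}{10391}\right) = \frac{16}{10391}$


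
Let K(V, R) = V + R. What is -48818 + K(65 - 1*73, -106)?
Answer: -48932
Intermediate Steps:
K(V, R) = R + V
-48818 + K(65 - 1*73, -106) = -48818 + (-106 + (65 - 1*73)) = -48818 + (-106 + (65 - 73)) = -48818 + (-106 - 8) = -48818 - 114 = -48932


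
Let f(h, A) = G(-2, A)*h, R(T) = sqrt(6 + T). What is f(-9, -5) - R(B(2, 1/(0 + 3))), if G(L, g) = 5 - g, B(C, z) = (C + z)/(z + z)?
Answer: -90 - sqrt(38)/2 ≈ -93.082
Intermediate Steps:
B(C, z) = (C + z)/(2*z) (B(C, z) = (C + z)/((2*z)) = (C + z)*(1/(2*z)) = (C + z)/(2*z))
f(h, A) = h*(5 - A) (f(h, A) = (5 - A)*h = h*(5 - A))
f(-9, -5) - R(B(2, 1/(0 + 3))) = -9*(5 - 1*(-5)) - sqrt(6 + (2 + 1/(0 + 3))/(2*(1/(0 + 3)))) = -9*(5 + 5) - sqrt(6 + (2 + 1/3)/(2*(1/3))) = -9*10 - sqrt(6 + (2 + 1/3)/(2*(1/3))) = -90 - sqrt(6 + (1/2)*3*(7/3)) = -90 - sqrt(6 + 7/2) = -90 - sqrt(19/2) = -90 - sqrt(38)/2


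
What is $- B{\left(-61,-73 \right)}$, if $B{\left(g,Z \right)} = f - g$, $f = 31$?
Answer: $-92$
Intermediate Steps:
$B{\left(g,Z \right)} = 31 - g$
$- B{\left(-61,-73 \right)} = - (31 - -61) = - (31 + 61) = \left(-1\right) 92 = -92$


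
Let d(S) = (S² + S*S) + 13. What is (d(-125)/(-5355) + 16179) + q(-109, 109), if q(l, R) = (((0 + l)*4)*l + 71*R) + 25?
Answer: 7503422/105 ≈ 71461.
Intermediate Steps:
d(S) = 13 + 2*S² (d(S) = (S² + S²) + 13 = 2*S² + 13 = 13 + 2*S²)
q(l, R) = 25 + 4*l² + 71*R (q(l, R) = ((l*4)*l + 71*R) + 25 = ((4*l)*l + 71*R) + 25 = (4*l² + 71*R) + 25 = 25 + 4*l² + 71*R)
(d(-125)/(-5355) + 16179) + q(-109, 109) = ((13 + 2*(-125)²)/(-5355) + 16179) + (25 + 4*(-109)² + 71*109) = ((13 + 2*15625)*(-1/5355) + 16179) + (25 + 4*11881 + 7739) = ((13 + 31250)*(-1/5355) + 16179) + (25 + 47524 + 7739) = (31263*(-1/5355) + 16179) + 55288 = (-613/105 + 16179) + 55288 = 1698182/105 + 55288 = 7503422/105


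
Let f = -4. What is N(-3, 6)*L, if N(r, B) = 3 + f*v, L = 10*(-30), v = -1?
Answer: -2100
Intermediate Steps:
L = -300
N(r, B) = 7 (N(r, B) = 3 - 4*(-1) = 3 + 4 = 7)
N(-3, 6)*L = 7*(-300) = -2100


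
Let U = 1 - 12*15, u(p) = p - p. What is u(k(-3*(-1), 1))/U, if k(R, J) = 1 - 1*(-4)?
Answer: 0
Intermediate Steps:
k(R, J) = 5 (k(R, J) = 1 + 4 = 5)
u(p) = 0
U = -179 (U = 1 - 180 = -179)
u(k(-3*(-1), 1))/U = 0/(-179) = 0*(-1/179) = 0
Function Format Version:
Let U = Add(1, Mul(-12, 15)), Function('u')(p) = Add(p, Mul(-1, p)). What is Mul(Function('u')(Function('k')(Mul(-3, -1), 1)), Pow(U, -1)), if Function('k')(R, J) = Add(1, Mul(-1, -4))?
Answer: 0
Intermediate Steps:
Function('k')(R, J) = 5 (Function('k')(R, J) = Add(1, 4) = 5)
Function('u')(p) = 0
U = -179 (U = Add(1, -180) = -179)
Mul(Function('u')(Function('k')(Mul(-3, -1), 1)), Pow(U, -1)) = Mul(0, Pow(-179, -1)) = Mul(0, Rational(-1, 179)) = 0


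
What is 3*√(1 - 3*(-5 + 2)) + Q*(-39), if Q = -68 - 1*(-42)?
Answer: 1014 + 3*√10 ≈ 1023.5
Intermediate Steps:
Q = -26 (Q = -68 + 42 = -26)
3*√(1 - 3*(-5 + 2)) + Q*(-39) = 3*√(1 - 3*(-5 + 2)) - 26*(-39) = 3*√(1 - 3*(-3)) + 1014 = 3*√(1 + 9) + 1014 = 3*√10 + 1014 = 1014 + 3*√10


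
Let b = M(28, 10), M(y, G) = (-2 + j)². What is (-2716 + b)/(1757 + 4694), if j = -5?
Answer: -2667/6451 ≈ -0.41342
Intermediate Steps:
M(y, G) = 49 (M(y, G) = (-2 - 5)² = (-7)² = 49)
b = 49
(-2716 + b)/(1757 + 4694) = (-2716 + 49)/(1757 + 4694) = -2667/6451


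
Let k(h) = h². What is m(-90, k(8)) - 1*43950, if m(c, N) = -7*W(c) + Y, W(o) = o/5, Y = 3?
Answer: -43821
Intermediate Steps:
W(o) = o/5 (W(o) = o*(⅕) = o/5)
m(c, N) = 3 - 7*c/5 (m(c, N) = -7*c/5 + 3 = 3 - 7*c/5)
m(-90, k(8)) - 1*43950 = (3 - 7/5*(-90)) - 1*43950 = (3 + 126) - 43950 = 129 - 43950 = -43821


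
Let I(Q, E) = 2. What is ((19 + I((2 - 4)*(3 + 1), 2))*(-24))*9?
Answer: -4536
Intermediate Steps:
((19 + I((2 - 4)*(3 + 1), 2))*(-24))*9 = ((19 + 2)*(-24))*9 = (21*(-24))*9 = -504*9 = -4536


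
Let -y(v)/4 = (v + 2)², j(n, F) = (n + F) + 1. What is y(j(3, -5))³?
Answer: -64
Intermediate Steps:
j(n, F) = 1 + F + n (j(n, F) = (F + n) + 1 = 1 + F + n)
y(v) = -4*(2 + v)² (y(v) = -4*(v + 2)² = -4*(2 + v)²)
y(j(3, -5))³ = (-4*(2 + (1 - 5 + 3))²)³ = (-4*(2 - 1)²)³ = (-4*1²)³ = (-4*1)³ = (-4)³ = -64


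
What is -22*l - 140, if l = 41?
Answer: -1042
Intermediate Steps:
-22*l - 140 = -22*41 - 140 = -902 - 140 = -1042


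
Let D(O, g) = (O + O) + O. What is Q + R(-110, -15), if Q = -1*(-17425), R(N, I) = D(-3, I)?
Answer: 17416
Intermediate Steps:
D(O, g) = 3*O (D(O, g) = 2*O + O = 3*O)
R(N, I) = -9 (R(N, I) = 3*(-3) = -9)
Q = 17425
Q + R(-110, -15) = 17425 - 9 = 17416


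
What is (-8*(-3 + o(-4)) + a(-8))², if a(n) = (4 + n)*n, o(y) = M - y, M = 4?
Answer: 64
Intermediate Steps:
o(y) = 4 - y
a(n) = n*(4 + n)
(-8*(-3 + o(-4)) + a(-8))² = (-8*(-3 + (4 - 1*(-4))) - 8*(4 - 8))² = (-8*(-3 + (4 + 4)) - 8*(-4))² = (-8*(-3 + 8) + 32)² = (-8*5 + 32)² = (-40 + 32)² = (-8)² = 64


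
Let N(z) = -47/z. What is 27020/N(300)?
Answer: -8106000/47 ≈ -1.7247e+5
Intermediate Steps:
27020/N(300) = 27020/((-47/300)) = 27020/((-47*1/300)) = 27020/(-47/300) = 27020*(-300/47) = -8106000/47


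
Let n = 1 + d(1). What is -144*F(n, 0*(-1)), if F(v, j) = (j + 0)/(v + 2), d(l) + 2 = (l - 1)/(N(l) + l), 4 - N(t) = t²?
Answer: 0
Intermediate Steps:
N(t) = 4 - t²
d(l) = -2 + (-1 + l)/(4 + l - l²) (d(l) = -2 + (l - 1)/((4 - l²) + l) = -2 + (-1 + l)/(4 + l - l²))
n = -1 (n = 1 + (-9 - 1*1 + 2*1²)/(4 + 1 - 1*1²) = 1 + (-9 - 1 + 2*1)/(4 + 1 - 1*1) = 1 + (-9 - 1 + 2)/(4 + 1 - 1) = 1 - 8/4 = 1 + (¼)*(-8) = 1 - 2 = -1)
F(v, j) = j/(2 + v)
-144*F(n, 0*(-1)) = -144*0*(-1)/(2 - 1) = -0/1 = -0 = -144*0 = 0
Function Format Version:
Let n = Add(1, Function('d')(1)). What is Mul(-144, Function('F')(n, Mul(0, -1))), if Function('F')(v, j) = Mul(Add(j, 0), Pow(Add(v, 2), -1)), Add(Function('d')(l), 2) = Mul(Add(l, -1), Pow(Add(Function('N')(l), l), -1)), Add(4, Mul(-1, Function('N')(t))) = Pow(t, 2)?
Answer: 0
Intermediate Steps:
Function('N')(t) = Add(4, Mul(-1, Pow(t, 2)))
Function('d')(l) = Add(-2, Mul(Pow(Add(4, l, Mul(-1, Pow(l, 2))), -1), Add(-1, l))) (Function('d')(l) = Add(-2, Mul(Add(l, -1), Pow(Add(Add(4, Mul(-1, Pow(l, 2))), l), -1))) = Add(-2, Mul(Add(-1, l), Pow(Add(4, l, Mul(-1, Pow(l, 2))), -1))) = Add(-2, Mul(Pow(Add(4, l, Mul(-1, Pow(l, 2))), -1), Add(-1, l))))
n = -1 (n = Add(1, Mul(Pow(Add(4, 1, Mul(-1, Pow(1, 2))), -1), Add(-9, Mul(-1, 1), Mul(2, Pow(1, 2))))) = Add(1, Mul(Pow(Add(4, 1, Mul(-1, 1)), -1), Add(-9, -1, Mul(2, 1)))) = Add(1, Mul(Pow(Add(4, 1, -1), -1), Add(-9, -1, 2))) = Add(1, Mul(Pow(4, -1), -8)) = Add(1, Mul(Rational(1, 4), -8)) = Add(1, -2) = -1)
Function('F')(v, j) = Mul(j, Pow(Add(2, v), -1))
Mul(-144, Function('F')(n, Mul(0, -1))) = Mul(-144, Mul(Mul(0, -1), Pow(Add(2, -1), -1))) = Mul(-144, Mul(0, Pow(1, -1))) = Mul(-144, Mul(0, 1)) = Mul(-144, 0) = 0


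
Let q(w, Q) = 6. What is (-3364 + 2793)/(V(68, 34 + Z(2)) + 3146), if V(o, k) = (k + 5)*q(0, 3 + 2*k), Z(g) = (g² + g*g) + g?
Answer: -571/3440 ≈ -0.16599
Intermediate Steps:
Z(g) = g + 2*g² (Z(g) = (g² + g²) + g = 2*g² + g = g + 2*g²)
V(o, k) = 30 + 6*k (V(o, k) = (k + 5)*6 = (5 + k)*6 = 30 + 6*k)
(-3364 + 2793)/(V(68, 34 + Z(2)) + 3146) = (-3364 + 2793)/((30 + 6*(34 + 2*(1 + 2*2))) + 3146) = -571/((30 + 6*(34 + 2*(1 + 4))) + 3146) = -571/((30 + 6*(34 + 2*5)) + 3146) = -571/((30 + 6*(34 + 10)) + 3146) = -571/((30 + 6*44) + 3146) = -571/((30 + 264) + 3146) = -571/(294 + 3146) = -571/3440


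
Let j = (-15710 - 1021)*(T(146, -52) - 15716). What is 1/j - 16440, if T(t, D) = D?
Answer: -4337108867519/263814408 ≈ -16440.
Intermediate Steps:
j = 263814408 (j = (-15710 - 1021)*(-52 - 15716) = -16731*(-15768) = 263814408)
1/j - 16440 = 1/263814408 - 16440 = -4337108867519/263814408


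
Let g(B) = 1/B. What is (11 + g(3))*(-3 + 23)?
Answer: 680/3 ≈ 226.67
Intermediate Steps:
(11 + g(3))*(-3 + 23) = (11 + 1/3)*(-3 + 23) = (11 + ⅓)*20 = (34/3)*20 = 680/3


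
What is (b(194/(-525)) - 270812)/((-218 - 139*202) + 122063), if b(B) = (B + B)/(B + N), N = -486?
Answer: -17287554735/5985710212 ≈ -2.8881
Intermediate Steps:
b(B) = 2*B/(-486 + B) (b(B) = (B + B)/(B - 486) = (2*B)/(-486 + B) = 2*B/(-486 + B))
(b(194/(-525)) - 270812)/((-218 - 139*202) + 122063) = (2*(194/(-525))/(-486 + 194/(-525)) - 270812)/((-218 - 139*202) + 122063) = (2*(194*(-1/525))/(-486 + 194*(-1/525)) - 270812)/((-218 - 28078) + 122063) = (2*(-194/525)/(-486 - 194/525) - 270812)/(-28296 + 122063) = (2*(-194/525)/(-255344/525) - 270812)/93767 = (2*(-194/525)*(-525/255344) - 270812)*(1/93767) = (97/63836 - 270812)*(1/93767) = -17287554735/63836*1/93767 = -17287554735/5985710212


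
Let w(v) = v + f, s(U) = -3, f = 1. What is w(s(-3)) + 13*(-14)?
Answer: -184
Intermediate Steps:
w(v) = 1 + v (w(v) = v + 1 = 1 + v)
w(s(-3)) + 13*(-14) = (1 - 3) + 13*(-14) = -2 - 182 = -184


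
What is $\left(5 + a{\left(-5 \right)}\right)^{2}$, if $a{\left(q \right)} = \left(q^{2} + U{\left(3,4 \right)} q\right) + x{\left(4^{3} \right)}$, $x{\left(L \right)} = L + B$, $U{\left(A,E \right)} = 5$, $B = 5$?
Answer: $5476$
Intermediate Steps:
$x{\left(L \right)} = 5 + L$ ($x{\left(L \right)} = L + 5 = 5 + L$)
$a{\left(q \right)} = 69 + q^{2} + 5 q$ ($a{\left(q \right)} = \left(q^{2} + 5 q\right) + \left(5 + 4^{3}\right) = \left(q^{2} + 5 q\right) + \left(5 + 64\right) = \left(q^{2} + 5 q\right) + 69 = 69 + q^{2} + 5 q$)
$\left(5 + a{\left(-5 \right)}\right)^{2} = \left(5 + \left(69 + \left(-5\right)^{2} + 5 \left(-5\right)\right)\right)^{2} = \left(5 + \left(69 + 25 - 25\right)\right)^{2} = \left(5 + 69\right)^{2} = 74^{2} = 5476$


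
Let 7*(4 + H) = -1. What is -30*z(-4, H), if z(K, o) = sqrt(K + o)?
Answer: -30*I*sqrt(399)/7 ≈ -85.607*I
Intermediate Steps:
H = -29/7 (H = -4 + (1/7)*(-1) = -4 - 1/7 = -29/7 ≈ -4.1429)
-30*z(-4, H) = -30*sqrt(-4 - 29/7) = -30*sqrt(-57/7) = -30*I*sqrt(399)/7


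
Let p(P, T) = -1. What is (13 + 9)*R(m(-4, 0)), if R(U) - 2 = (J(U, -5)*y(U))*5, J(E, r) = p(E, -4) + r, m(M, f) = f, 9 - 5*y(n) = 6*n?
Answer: -1144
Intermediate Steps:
y(n) = 9/5 - 6*n/5
J(E, r) = -1 + r
R(U) = -52 + 36*U (R(U) = 2 + ((-1 - 5)*(9/5 - 6*U/5))*5 = 2 - 6*(9/5 - 6*U/5)*5 = 2 + (-54/5 + 36*U/5)*5 = 2 + (-54 + 36*U) = -52 + 36*U)
(13 + 9)*R(m(-4, 0)) = (13 + 9)*(-52 + 36*0) = 22*(-52 + 0) = 22*(-52) = -1144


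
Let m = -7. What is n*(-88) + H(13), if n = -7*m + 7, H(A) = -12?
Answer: -4940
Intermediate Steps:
n = 56 (n = -7*(-7) + 7 = 49 + 7 = 56)
n*(-88) + H(13) = 56*(-88) - 12 = -4928 - 12 = -4940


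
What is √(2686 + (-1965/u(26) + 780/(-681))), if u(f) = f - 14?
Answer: √519640001/454 ≈ 50.211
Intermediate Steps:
u(f) = -14 + f
√(2686 + (-1965/u(26) + 780/(-681))) = √(2686 + (-1965/(-14 + 26) + 780/(-681))) = √(2686 + (-1965/12 + 780*(-1/681))) = √(2686 + (-1965*1/12 - 260/227)) = √(2686 + (-655/4 - 260/227)) = √(2686 - 149725/908) = √(2289163/908) = √519640001/454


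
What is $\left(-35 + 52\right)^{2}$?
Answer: $289$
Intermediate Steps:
$\left(-35 + 52\right)^{2} = 17^{2} = 289$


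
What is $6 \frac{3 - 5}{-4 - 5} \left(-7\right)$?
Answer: $- \frac{28}{3} \approx -9.3333$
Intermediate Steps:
$6 \frac{3 - 5}{-4 - 5} \left(-7\right) = 6 \left(- \frac{2}{-9}\right) \left(-7\right) = 6 \left(\left(-2\right) \left(- \frac{1}{9}\right)\right) \left(-7\right) = 6 \cdot \frac{2}{9} \left(-7\right) = \frac{4}{3} \left(-7\right) = - \frac{28}{3}$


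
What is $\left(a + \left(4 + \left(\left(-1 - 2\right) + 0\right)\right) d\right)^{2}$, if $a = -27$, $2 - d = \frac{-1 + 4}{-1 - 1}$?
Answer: $\frac{2209}{4} \approx 552.25$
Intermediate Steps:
$d = \frac{7}{2}$ ($d = 2 - \frac{-1 + 4}{-1 - 1} = 2 - \frac{3}{-2} = 2 - 3 \left(- \frac{1}{2}\right) = 2 - - \frac{3}{2} = 2 + \frac{3}{2} = \frac{7}{2} \approx 3.5$)
$\left(a + \left(4 + \left(\left(-1 - 2\right) + 0\right)\right) d\right)^{2} = \left(-27 + \left(4 + \left(\left(-1 - 2\right) + 0\right)\right) \frac{7}{2}\right)^{2} = \left(-27 + \left(4 + \left(-3 + 0\right)\right) \frac{7}{2}\right)^{2} = \left(-27 + \left(4 - 3\right) \frac{7}{2}\right)^{2} = \left(-27 + 1 \cdot \frac{7}{2}\right)^{2} = \left(-27 + \frac{7}{2}\right)^{2} = \left(- \frac{47}{2}\right)^{2} = \frac{2209}{4}$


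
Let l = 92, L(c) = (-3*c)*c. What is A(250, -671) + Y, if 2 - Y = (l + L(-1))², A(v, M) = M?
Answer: -8590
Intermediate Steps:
L(c) = -3*c²
Y = -7919 (Y = 2 - (92 - 3*(-1)²)² = 2 - (92 - 3*1)² = 2 - (92 - 3)² = 2 - 1*89² = 2 - 1*7921 = 2 - 7921 = -7919)
A(250, -671) + Y = -671 - 7919 = -8590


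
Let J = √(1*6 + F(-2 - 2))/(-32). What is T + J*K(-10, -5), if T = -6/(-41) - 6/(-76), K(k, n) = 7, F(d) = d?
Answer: 351/1558 - 7*√2/32 ≈ -0.084070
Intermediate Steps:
T = 351/1558 (T = -6*(-1/41) - 6*(-1/76) = 6/41 + 3/38 = 351/1558 ≈ 0.22529)
J = -√2/32 (J = √(1*6 + (-2 - 2))/(-32) = √(6 - 4)*(-1/32) = √2*(-1/32) = -√2/32 ≈ -0.044194)
T + J*K(-10, -5) = 351/1558 - √2/32*7 = 351/1558 - 7*√2/32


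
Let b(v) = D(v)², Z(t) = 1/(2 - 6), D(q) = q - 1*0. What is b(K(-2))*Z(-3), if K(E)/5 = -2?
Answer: -25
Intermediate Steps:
K(E) = -10 (K(E) = 5*(-2) = -10)
D(q) = q (D(q) = q + 0 = q)
Z(t) = -¼ (Z(t) = 1/(-4) = -¼)
b(v) = v²
b(K(-2))*Z(-3) = (-10)²*(-¼) = 100*(-¼) = -25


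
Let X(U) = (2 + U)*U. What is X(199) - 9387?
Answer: 30612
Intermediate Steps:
X(U) = U*(2 + U)
X(199) - 9387 = 199*(2 + 199) - 9387 = 199*201 - 9387 = 39999 - 9387 = 30612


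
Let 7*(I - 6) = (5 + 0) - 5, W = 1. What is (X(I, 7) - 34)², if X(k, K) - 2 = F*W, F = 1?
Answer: 961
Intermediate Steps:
I = 6 (I = 6 + ((5 + 0) - 5)/7 = 6 + (5 - 5)/7 = 6 + (⅐)*0 = 6 + 0 = 6)
X(k, K) = 3 (X(k, K) = 2 + 1*1 = 2 + 1 = 3)
(X(I, 7) - 34)² = (3 - 34)² = (-31)² = 961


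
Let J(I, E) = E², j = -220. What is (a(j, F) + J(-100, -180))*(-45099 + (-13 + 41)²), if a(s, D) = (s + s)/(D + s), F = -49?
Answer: -386251312600/269 ≈ -1.4359e+9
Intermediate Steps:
a(s, D) = 2*s/(D + s) (a(s, D) = (2*s)/(D + s) = 2*s/(D + s))
(a(j, F) + J(-100, -180))*(-45099 + (-13 + 41)²) = (2*(-220)/(-49 - 220) + (-180)²)*(-45099 + (-13 + 41)²) = (2*(-220)/(-269) + 32400)*(-45099 + 28²) = (2*(-220)*(-1/269) + 32400)*(-45099 + 784) = (440/269 + 32400)*(-44315) = (8716040/269)*(-44315) = -386251312600/269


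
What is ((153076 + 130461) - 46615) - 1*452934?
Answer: -216012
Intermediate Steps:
((153076 + 130461) - 46615) - 1*452934 = (283537 - 46615) - 452934 = 236922 - 452934 = -216012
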